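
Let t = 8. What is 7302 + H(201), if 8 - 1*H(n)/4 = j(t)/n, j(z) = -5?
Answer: 1474154/201 ≈ 7334.1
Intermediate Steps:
H(n) = 32 + 20/n (H(n) = 32 - (-20)/n = 32 + 20/n)
7302 + H(201) = 7302 + (32 + 20/201) = 7302 + 6452/201 = 1474154/201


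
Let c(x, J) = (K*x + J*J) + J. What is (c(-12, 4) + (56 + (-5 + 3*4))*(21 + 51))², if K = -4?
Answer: 21196816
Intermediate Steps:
c(x, J) = J + J² - 4*x (c(x, J) = (-4*x + J*J) + J = (-4*x + J²) + J = (J² - 4*x) + J = J + J² - 4*x)
(c(-12, 4) + (56 + (-5 + 3*4))*(21 + 51))² = ((4 + 4² - 4*(-12)) + (56 + (-5 + 3*4))*(21 + 51))² = ((4 + 16 + 48) + (56 + (-5 + 12))*72)² = (68 + (56 + 7)*72)² = (68 + 63*72)² = (68 + 4536)² = 4604² = 21196816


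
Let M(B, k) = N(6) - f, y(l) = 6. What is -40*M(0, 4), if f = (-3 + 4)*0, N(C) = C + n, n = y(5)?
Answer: -480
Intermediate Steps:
n = 6
N(C) = 6 + C (N(C) = C + 6 = 6 + C)
f = 0 (f = 1*0 = 0)
M(B, k) = 12 (M(B, k) = (6 + 6) - 1*0 = 12 + 0 = 12)
-40*M(0, 4) = -40*12 = -480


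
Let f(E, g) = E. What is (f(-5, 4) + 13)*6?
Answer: 48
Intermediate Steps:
(f(-5, 4) + 13)*6 = (-5 + 13)*6 = 8*6 = 48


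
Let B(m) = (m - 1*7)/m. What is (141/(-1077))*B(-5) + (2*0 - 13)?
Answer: -23899/1795 ≈ -13.314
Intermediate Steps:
B(m) = (-7 + m)/m (B(m) = (m - 7)/m = (-7 + m)/m)
(141/(-1077))*B(-5) + (2*0 - 13) = (141/(-1077))*((-7 - 5)/(-5)) + (2*0 - 13) = (141*(-1/1077))*(-⅕*(-12)) + (0 - 13) = -47/359*12/5 - 13 = -564/1795 - 13 = -23899/1795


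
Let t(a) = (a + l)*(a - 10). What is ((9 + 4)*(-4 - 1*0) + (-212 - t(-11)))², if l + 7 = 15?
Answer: 106929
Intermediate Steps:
l = 8 (l = -7 + 15 = 8)
t(a) = (-10 + a)*(8 + a) (t(a) = (a + 8)*(a - 10) = (8 + a)*(-10 + a) = (-10 + a)*(8 + a))
((9 + 4)*(-4 - 1*0) + (-212 - t(-11)))² = ((9 + 4)*(-4 - 1*0) + (-212 - (-80 + (-11)² - 2*(-11))))² = (13*(-4 + 0) + (-212 - (-80 + 121 + 22)))² = (13*(-4) + (-212 - 1*63))² = (-52 + (-212 - 63))² = (-52 - 275)² = (-327)² = 106929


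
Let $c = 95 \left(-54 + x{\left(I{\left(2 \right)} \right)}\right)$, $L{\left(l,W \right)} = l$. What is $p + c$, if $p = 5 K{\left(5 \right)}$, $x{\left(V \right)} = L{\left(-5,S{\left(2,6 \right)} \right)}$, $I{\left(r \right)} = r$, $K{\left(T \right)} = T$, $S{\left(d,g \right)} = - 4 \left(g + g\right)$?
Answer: $-5580$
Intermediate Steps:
$S{\left(d,g \right)} = - 8 g$ ($S{\left(d,g \right)} = - 4 \cdot 2 g = - 8 g$)
$x{\left(V \right)} = -5$
$c = -5605$ ($c = 95 \left(-54 - 5\right) = 95 \left(-59\right) = -5605$)
$p = 25$ ($p = 5 \cdot 5 = 25$)
$p + c = 25 - 5605 = -5580$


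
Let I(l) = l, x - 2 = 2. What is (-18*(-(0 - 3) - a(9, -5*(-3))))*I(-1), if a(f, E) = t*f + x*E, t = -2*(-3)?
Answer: -1998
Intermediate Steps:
x = 4 (x = 2 + 2 = 4)
t = 6
a(f, E) = 4*E + 6*f (a(f, E) = 6*f + 4*E = 4*E + 6*f)
(-18*(-(0 - 3) - a(9, -5*(-3))))*I(-1) = -18*(-(0 - 3) - (4*(-5*(-3)) + 6*9))*(-1) = -18*(-1*(-3) - (4*15 + 54))*(-1) = -18*(3 - (60 + 54))*(-1) = -18*(3 - 1*114)*(-1) = -18*(3 - 114)*(-1) = -18*(-111)*(-1) = 1998*(-1) = -1998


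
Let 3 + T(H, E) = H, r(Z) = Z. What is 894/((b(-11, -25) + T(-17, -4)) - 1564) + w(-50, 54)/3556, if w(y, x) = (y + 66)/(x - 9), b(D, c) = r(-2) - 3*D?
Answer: -35758258/62127765 ≈ -0.57556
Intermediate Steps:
b(D, c) = -2 - 3*D
T(H, E) = -3 + H
w(y, x) = (66 + y)/(-9 + x)
894/((b(-11, -25) + T(-17, -4)) - 1564) + w(-50, 54)/3556 = 894/(((-2 - 3*(-11)) + (-3 - 17)) - 1564) + ((66 - 50)/(-9 + 54))/3556 = 894/(((-2 + 33) - 20) - 1564) + (16/45)*(1/3556) = 894/((31 - 20) - 1564) + ((1/45)*16)*(1/3556) = 894/(11 - 1564) + (16/45)*(1/3556) = 894/(-1553) + 4/40005 = 894*(-1/1553) + 4/40005 = -894/1553 + 4/40005 = -35758258/62127765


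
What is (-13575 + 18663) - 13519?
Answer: -8431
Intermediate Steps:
(-13575 + 18663) - 13519 = 5088 - 13519 = -8431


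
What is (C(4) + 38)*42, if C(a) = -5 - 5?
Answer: 1176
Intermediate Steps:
C(a) = -10
(C(4) + 38)*42 = (-10 + 38)*42 = 28*42 = 1176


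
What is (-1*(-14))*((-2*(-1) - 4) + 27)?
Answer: 350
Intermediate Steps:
(-1*(-14))*((-2*(-1) - 4) + 27) = 14*((2 - 4) + 27) = 14*(-2 + 27) = 14*25 = 350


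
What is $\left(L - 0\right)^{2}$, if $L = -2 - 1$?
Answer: $9$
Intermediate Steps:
$L = -3$ ($L = -2 - 1 = -3$)
$\left(L - 0\right)^{2} = \left(-3 - 0\right)^{2} = \left(-3 + \left(-7 + 7\right)\right)^{2} = \left(-3 + 0\right)^{2} = \left(-3\right)^{2} = 9$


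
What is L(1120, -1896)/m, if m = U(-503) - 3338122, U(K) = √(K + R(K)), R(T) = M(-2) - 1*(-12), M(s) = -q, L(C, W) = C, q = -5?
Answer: -373869664/1114305848737 - 1008*I*√6/1114305848737 ≈ -0.00033552 - 2.2158e-9*I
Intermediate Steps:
M(s) = 5 (M(s) = -1*(-5) = 5)
R(T) = 17 (R(T) = 5 - 1*(-12) = 5 + 12 = 17)
U(K) = √(17 + K) (U(K) = √(K + 17) = √(17 + K))
m = -3338122 + 9*I*√6 (m = √(17 - 503) - 3338122 = √(-486) - 3338122 = 9*I*√6 - 3338122 = -3338122 + 9*I*√6 ≈ -3.3381e+6 + 22.045*I)
L(1120, -1896)/m = 1120/(-3338122 + 9*I*√6)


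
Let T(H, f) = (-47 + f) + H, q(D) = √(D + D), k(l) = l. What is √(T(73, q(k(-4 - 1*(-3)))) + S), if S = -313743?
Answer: √(-313717 + I*√2) ≈ 0.001 + 560.1*I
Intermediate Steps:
q(D) = √2*√D (q(D) = √(2*D) = √2*√D)
T(H, f) = -47 + H + f
√(T(73, q(k(-4 - 1*(-3)))) + S) = √((-47 + 73 + √2*√(-4 - 1*(-3))) - 313743) = √((-47 + 73 + √2*√(-4 + 3)) - 313743) = √((-47 + 73 + √2*√(-1)) - 313743) = √((-47 + 73 + √2*I) - 313743) = √((-47 + 73 + I*√2) - 313743) = √((26 + I*√2) - 313743) = √(-313717 + I*√2)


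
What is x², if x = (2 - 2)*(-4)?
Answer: 0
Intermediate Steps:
x = 0 (x = 0*(-4) = 0)
x² = 0² = 0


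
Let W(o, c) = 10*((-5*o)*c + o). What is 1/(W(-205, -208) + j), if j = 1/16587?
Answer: -16587/35397487349 ≈ -4.6859e-7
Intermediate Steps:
W(o, c) = 10*o - 50*c*o (W(o, c) = 10*(-5*c*o + o) = 10*(o - 5*c*o) = 10*o - 50*c*o)
j = 1/16587 ≈ 6.0288e-5
1/(W(-205, -208) + j) = 1/(10*(-205)*(1 - 5*(-208)) + 1/16587) = 1/(10*(-205)*(1 + 1040) + 1/16587) = 1/(10*(-205)*1041 + 1/16587) = 1/(-2134050 + 1/16587) = 1/(-35397487349/16587) = -16587/35397487349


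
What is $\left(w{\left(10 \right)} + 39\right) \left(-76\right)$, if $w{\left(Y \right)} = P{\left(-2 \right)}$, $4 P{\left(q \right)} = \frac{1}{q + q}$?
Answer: $- \frac{11837}{4} \approx -2959.3$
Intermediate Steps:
$P{\left(q \right)} = \frac{1}{8 q}$ ($P{\left(q \right)} = \frac{1}{4 \left(q + q\right)} = \frac{1}{4 \cdot 2 q} = \frac{\frac{1}{2} \frac{1}{q}}{4} = \frac{1}{8 q}$)
$w{\left(Y \right)} = - \frac{1}{16}$ ($w{\left(Y \right)} = \frac{1}{8 \left(-2\right)} = \frac{1}{8} \left(- \frac{1}{2}\right) = - \frac{1}{16}$)
$\left(w{\left(10 \right)} + 39\right) \left(-76\right) = \left(- \frac{1}{16} + 39\right) \left(-76\right) = \frac{623}{16} \left(-76\right) = - \frac{11837}{4}$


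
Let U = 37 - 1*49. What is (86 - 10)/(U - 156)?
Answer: -19/42 ≈ -0.45238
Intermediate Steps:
U = -12 (U = 37 - 49 = -12)
(86 - 10)/(U - 156) = (86 - 10)/(-12 - 156) = 76/(-168) = 76*(-1/168) = -19/42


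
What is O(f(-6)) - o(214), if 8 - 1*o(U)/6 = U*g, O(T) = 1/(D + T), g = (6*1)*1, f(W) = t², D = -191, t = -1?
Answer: 1454639/190 ≈ 7656.0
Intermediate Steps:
f(W) = 1 (f(W) = (-1)² = 1)
g = 6 (g = 6*1 = 6)
O(T) = 1/(-191 + T)
o(U) = 48 - 36*U (o(U) = 48 - 6*U*6 = 48 - 36*U)
O(f(-6)) - o(214) = 1/(-191 + 1) - (48 - 36*214) = 1/(-190) - (48 - 7704) = -1/190 - 1*(-7656) = -1/190 + 7656 = 1454639/190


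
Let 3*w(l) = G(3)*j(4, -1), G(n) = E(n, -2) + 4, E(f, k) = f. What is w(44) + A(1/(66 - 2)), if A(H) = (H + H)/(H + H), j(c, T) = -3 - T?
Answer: -11/3 ≈ -3.6667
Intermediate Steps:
G(n) = 4 + n (G(n) = n + 4 = 4 + n)
w(l) = -14/3 (w(l) = ((4 + 3)*(-3 - 1*(-1)))/3 = (7*(-3 + 1))/3 = (7*(-2))/3 = (⅓)*(-14) = -14/3)
A(H) = 1 (A(H) = (2*H)/((2*H)) = (2*H)*(1/(2*H)) = 1)
w(44) + A(1/(66 - 2)) = -14/3 + 1 = -11/3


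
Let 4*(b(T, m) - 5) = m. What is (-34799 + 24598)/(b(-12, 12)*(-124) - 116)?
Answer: 10201/1108 ≈ 9.2067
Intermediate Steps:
b(T, m) = 5 + m/4
(-34799 + 24598)/(b(-12, 12)*(-124) - 116) = (-34799 + 24598)/((5 + (¼)*12)*(-124) - 116) = -10201/((5 + 3)*(-124) - 116) = -10201/(8*(-124) - 116) = -10201/(-992 - 116) = -10201/(-1108) = -10201*(-1/1108) = 10201/1108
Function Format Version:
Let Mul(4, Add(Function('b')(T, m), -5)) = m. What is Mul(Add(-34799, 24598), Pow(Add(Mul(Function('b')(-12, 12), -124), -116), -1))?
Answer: Rational(10201, 1108) ≈ 9.2067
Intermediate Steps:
Function('b')(T, m) = Add(5, Mul(Rational(1, 4), m))
Mul(Add(-34799, 24598), Pow(Add(Mul(Function('b')(-12, 12), -124), -116), -1)) = Mul(Add(-34799, 24598), Pow(Add(Mul(Add(5, Mul(Rational(1, 4), 12)), -124), -116), -1)) = Mul(-10201, Pow(Add(Mul(Add(5, 3), -124), -116), -1)) = Mul(-10201, Pow(Add(Mul(8, -124), -116), -1)) = Mul(-10201, Pow(Add(-992, -116), -1)) = Mul(-10201, Pow(-1108, -1)) = Mul(-10201, Rational(-1, 1108)) = Rational(10201, 1108)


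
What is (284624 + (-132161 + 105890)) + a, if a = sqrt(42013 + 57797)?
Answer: 258353 + 3*sqrt(11090) ≈ 2.5867e+5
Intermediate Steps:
a = 3*sqrt(11090) (a = sqrt(99810) = 3*sqrt(11090) ≈ 315.93)
(284624 + (-132161 + 105890)) + a = (284624 + (-132161 + 105890)) + 3*sqrt(11090) = (284624 - 26271) + 3*sqrt(11090) = 258353 + 3*sqrt(11090)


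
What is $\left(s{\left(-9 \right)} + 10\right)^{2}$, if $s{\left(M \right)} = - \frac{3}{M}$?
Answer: $\frac{961}{9} \approx 106.78$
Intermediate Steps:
$\left(s{\left(-9 \right)} + 10\right)^{2} = \left(- \frac{3}{-9} + 10\right)^{2} = \left(\left(-3\right) \left(- \frac{1}{9}\right) + 10\right)^{2} = \left(\frac{1}{3} + 10\right)^{2} = \left(\frac{31}{3}\right)^{2} = \frac{961}{9}$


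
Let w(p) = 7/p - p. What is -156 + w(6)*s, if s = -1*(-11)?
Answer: -1255/6 ≈ -209.17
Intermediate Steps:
w(p) = -p + 7/p
s = 11
-156 + w(6)*s = -156 + (-1*6 + 7/6)*11 = -156 + (-6 + 7*(1/6))*11 = -156 + (-6 + 7/6)*11 = -156 - 29/6*11 = -156 - 319/6 = -1255/6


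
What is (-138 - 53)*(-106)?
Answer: 20246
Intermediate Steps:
(-138 - 53)*(-106) = -191*(-106) = 20246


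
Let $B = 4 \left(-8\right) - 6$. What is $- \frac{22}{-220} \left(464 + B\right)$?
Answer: $\frac{213}{5} \approx 42.6$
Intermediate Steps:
$B = -38$ ($B = -32 - 6 = -38$)
$- \frac{22}{-220} \left(464 + B\right) = - \frac{22}{-220} \left(464 - 38\right) = \left(-22\right) \left(- \frac{1}{220}\right) 426 = \frac{1}{10} \cdot 426 = \frac{213}{5}$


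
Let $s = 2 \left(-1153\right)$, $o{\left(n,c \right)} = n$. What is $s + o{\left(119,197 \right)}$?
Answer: $-2187$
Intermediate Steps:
$s = -2306$
$s + o{\left(119,197 \right)} = -2306 + 119 = -2187$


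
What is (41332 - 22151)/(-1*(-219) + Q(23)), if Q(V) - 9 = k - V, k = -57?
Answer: 19181/148 ≈ 129.60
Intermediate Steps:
Q(V) = -48 - V (Q(V) = 9 + (-57 - V) = -48 - V)
(41332 - 22151)/(-1*(-219) + Q(23)) = (41332 - 22151)/(-1*(-219) + (-48 - 1*23)) = 19181/(219 + (-48 - 23)) = 19181/(219 - 71) = 19181/148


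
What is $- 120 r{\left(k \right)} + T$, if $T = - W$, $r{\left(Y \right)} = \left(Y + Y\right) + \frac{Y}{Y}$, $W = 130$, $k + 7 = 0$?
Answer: $1430$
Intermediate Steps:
$k = -7$ ($k = -7 + 0 = -7$)
$r{\left(Y \right)} = 1 + 2 Y$ ($r{\left(Y \right)} = 2 Y + 1 = 1 + 2 Y$)
$T = -130$ ($T = \left(-1\right) 130 = -130$)
$- 120 r{\left(k \right)} + T = - 120 \left(1 + 2 \left(-7\right)\right) - 130 = - 120 \left(1 - 14\right) - 130 = \left(-120\right) \left(-13\right) - 130 = 1560 - 130 = 1430$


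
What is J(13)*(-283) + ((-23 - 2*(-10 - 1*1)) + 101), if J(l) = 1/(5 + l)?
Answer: 1517/18 ≈ 84.278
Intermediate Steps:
J(13)*(-283) + ((-23 - 2*(-10 - 1*1)) + 101) = -283/(5 + 13) + ((-23 - 2*(-10 - 1*1)) + 101) = -283/18 + ((-23 - 2*(-10 - 1)) + 101) = (1/18)*(-283) + ((-23 - 2*(-11)) + 101) = -283/18 + ((-23 + 22) + 101) = -283/18 + (-1 + 101) = -283/18 + 100 = 1517/18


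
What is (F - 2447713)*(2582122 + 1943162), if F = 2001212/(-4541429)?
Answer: -50303585511149802276/4541429 ≈ -1.1077e+13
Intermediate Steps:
F = -2001212/4541429 (F = 2001212*(-1/4541429) = -2001212/4541429 ≈ -0.44066)
(F - 2447713)*(2582122 + 1943162) = (-2001212/4541429 - 2447713)*(2582122 + 1943162) = -11116116803089/4541429*4525284 = -50303585511149802276/4541429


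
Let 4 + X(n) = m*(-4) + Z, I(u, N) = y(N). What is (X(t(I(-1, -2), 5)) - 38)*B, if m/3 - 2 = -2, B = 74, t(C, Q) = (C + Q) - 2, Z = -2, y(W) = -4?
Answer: -3256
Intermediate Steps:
I(u, N) = -4
t(C, Q) = -2 + C + Q
m = 0 (m = 6 + 3*(-2) = 6 - 6 = 0)
X(n) = -6 (X(n) = -4 + (0*(-4) - 2) = -4 + (0 - 2) = -4 - 2 = -6)
(X(t(I(-1, -2), 5)) - 38)*B = (-6 - 38)*74 = -44*74 = -3256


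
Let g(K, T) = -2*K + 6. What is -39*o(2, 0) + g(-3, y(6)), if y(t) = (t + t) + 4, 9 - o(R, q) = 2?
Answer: -261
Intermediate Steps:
o(R, q) = 7 (o(R, q) = 9 - 1*2 = 9 - 2 = 7)
y(t) = 4 + 2*t (y(t) = 2*t + 4 = 4 + 2*t)
g(K, T) = 6 - 2*K
-39*o(2, 0) + g(-3, y(6)) = -39*7 + (6 - 2*(-3)) = -273 + (6 + 6) = -273 + 12 = -261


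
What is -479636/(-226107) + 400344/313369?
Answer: 34403376356/10122132069 ≈ 3.3988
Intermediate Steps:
-479636/(-226107) + 400344/313369 = -479636*(-1/226107) + 400344*(1/313369) = 479636/226107 + 57192/44767 = 34403376356/10122132069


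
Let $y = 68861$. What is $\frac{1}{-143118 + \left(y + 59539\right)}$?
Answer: $- \frac{1}{14718} \approx -6.7944 \cdot 10^{-5}$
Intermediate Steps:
$\frac{1}{-143118 + \left(y + 59539\right)} = \frac{1}{-143118 + \left(68861 + 59539\right)} = \frac{1}{-143118 + 128400} = \frac{1}{-14718} = - \frac{1}{14718}$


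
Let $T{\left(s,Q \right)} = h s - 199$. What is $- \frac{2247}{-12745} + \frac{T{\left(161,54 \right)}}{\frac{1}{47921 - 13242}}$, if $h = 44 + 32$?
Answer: $\frac{5320159664882}{12745} \approx 4.1743 \cdot 10^{8}$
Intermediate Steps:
$h = 76$
$T{\left(s,Q \right)} = -199 + 76 s$ ($T{\left(s,Q \right)} = 76 s - 199 = -199 + 76 s$)
$- \frac{2247}{-12745} + \frac{T{\left(161,54 \right)}}{\frac{1}{47921 - 13242}} = - \frac{2247}{-12745} + \frac{-199 + 76 \cdot 161}{\frac{1}{47921 - 13242}} = \left(-2247\right) \left(- \frac{1}{12745}\right) + \frac{-199 + 12236}{\frac{1}{34679}} = \frac{2247}{12745} + 12037 \frac{1}{\frac{1}{34679}} = \frac{2247}{12745} + 12037 \cdot 34679 = \frac{2247}{12745} + 417431123 = \frac{5320159664882}{12745}$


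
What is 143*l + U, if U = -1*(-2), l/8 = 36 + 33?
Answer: 78938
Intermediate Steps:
l = 552 (l = 8*(36 + 33) = 8*69 = 552)
U = 2
143*l + U = 143*552 + 2 = 78936 + 2 = 78938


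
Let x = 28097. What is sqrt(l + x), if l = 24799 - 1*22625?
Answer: sqrt(30271) ≈ 173.99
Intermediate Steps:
l = 2174 (l = 24799 - 22625 = 2174)
sqrt(l + x) = sqrt(2174 + 28097) = sqrt(30271)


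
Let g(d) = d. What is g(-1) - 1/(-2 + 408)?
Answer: -407/406 ≈ -1.0025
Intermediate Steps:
g(-1) - 1/(-2 + 408) = -1 - 1/(-2 + 408) = -1 - 1/406 = -407/406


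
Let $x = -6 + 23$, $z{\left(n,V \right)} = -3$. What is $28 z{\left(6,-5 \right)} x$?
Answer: $-1428$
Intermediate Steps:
$x = 17$
$28 z{\left(6,-5 \right)} x = 28 \left(-3\right) 17 = \left(-84\right) 17 = -1428$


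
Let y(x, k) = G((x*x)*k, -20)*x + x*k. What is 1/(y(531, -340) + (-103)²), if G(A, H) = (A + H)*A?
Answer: 1/4880120324203464469 ≈ 2.0491e-19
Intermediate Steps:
G(A, H) = A*(A + H)
y(x, k) = k*x + k*x³*(-20 + k*x²) (y(x, k) = (((x*x)*k)*((x*x)*k - 20))*x + x*k = ((x²*k)*(x²*k - 20))*x + k*x = ((k*x²)*(k*x² - 20))*x + k*x = ((k*x²)*(-20 + k*x²))*x + k*x = (k*x²*(-20 + k*x²))*x + k*x = k*x³*(-20 + k*x²) + k*x = k*x + k*x³*(-20 + k*x²))
1/(y(531, -340) + (-103)²) = 1/(-340*531*(1 + 531²*(-20 - 340*531²)) + (-103)²) = 1/(-340*531*(1 + 281961*(-20 - 340*281961)) + 10609) = 1/(-340*531*(1 + 281961*(-20 - 95866740)) + 10609) = 1/(-340*531*(1 + 281961*(-95866760)) + 10609) = 1/(-340*531*(1 - 27030687516360) + 10609) = 1/(-340*531*(-27030687516359) + 10609) = 1/(4880120324203453860 + 10609) = 1/4880120324203464469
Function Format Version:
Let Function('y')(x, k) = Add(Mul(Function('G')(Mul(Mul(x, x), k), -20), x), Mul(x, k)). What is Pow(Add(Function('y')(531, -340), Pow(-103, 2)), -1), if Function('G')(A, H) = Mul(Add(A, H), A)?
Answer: Rational(1, 4880120324203464469) ≈ 2.0491e-19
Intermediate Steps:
Function('G')(A, H) = Mul(A, Add(A, H))
Function('y')(x, k) = Add(Mul(k, x), Mul(k, Pow(x, 3), Add(-20, Mul(k, Pow(x, 2))))) (Function('y')(x, k) = Add(Mul(Mul(Mul(Mul(x, x), k), Add(Mul(Mul(x, x), k), -20)), x), Mul(x, k)) = Add(Mul(Mul(Mul(Pow(x, 2), k), Add(Mul(Pow(x, 2), k), -20)), x), Mul(k, x)) = Add(Mul(Mul(Mul(k, Pow(x, 2)), Add(Mul(k, Pow(x, 2)), -20)), x), Mul(k, x)) = Add(Mul(Mul(Mul(k, Pow(x, 2)), Add(-20, Mul(k, Pow(x, 2)))), x), Mul(k, x)) = Add(Mul(Mul(k, Pow(x, 2), Add(-20, Mul(k, Pow(x, 2)))), x), Mul(k, x)) = Add(Mul(k, Pow(x, 3), Add(-20, Mul(k, Pow(x, 2)))), Mul(k, x)) = Add(Mul(k, x), Mul(k, Pow(x, 3), Add(-20, Mul(k, Pow(x, 2))))))
Pow(Add(Function('y')(531, -340), Pow(-103, 2)), -1) = Pow(Add(Mul(-340, 531, Add(1, Mul(Pow(531, 2), Add(-20, Mul(-340, Pow(531, 2)))))), Pow(-103, 2)), -1) = Pow(Add(Mul(-340, 531, Add(1, Mul(281961, Add(-20, Mul(-340, 281961))))), 10609), -1) = Pow(Add(Mul(-340, 531, Add(1, Mul(281961, Add(-20, -95866740)))), 10609), -1) = Pow(Add(Mul(-340, 531, Add(1, Mul(281961, -95866760))), 10609), -1) = Pow(Add(Mul(-340, 531, Add(1, -27030687516360)), 10609), -1) = Pow(Add(Mul(-340, 531, -27030687516359), 10609), -1) = Pow(Add(4880120324203453860, 10609), -1) = Pow(4880120324203464469, -1) = Rational(1, 4880120324203464469)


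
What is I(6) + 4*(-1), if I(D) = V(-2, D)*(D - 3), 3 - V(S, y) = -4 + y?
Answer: -1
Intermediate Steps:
V(S, y) = 7 - y (V(S, y) = 3 - (-4 + y) = 3 + (4 - y) = 7 - y)
I(D) = (-3 + D)*(7 - D) (I(D) = (7 - D)*(D - 3) = (7 - D)*(-3 + D) = (-3 + D)*(7 - D))
I(6) + 4*(-1) = -(-7 + 6)*(-3 + 6) + 4*(-1) = -1*(-1)*3 - 4 = 3 - 4 = -1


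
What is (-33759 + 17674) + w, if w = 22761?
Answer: 6676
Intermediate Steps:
(-33759 + 17674) + w = (-33759 + 17674) + 22761 = -16085 + 22761 = 6676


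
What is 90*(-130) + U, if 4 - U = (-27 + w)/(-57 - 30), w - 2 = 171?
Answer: -1017406/87 ≈ -11694.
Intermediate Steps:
w = 173 (w = 2 + 171 = 173)
U = 494/87 (U = 4 - (-27 + 173)/(-57 - 30) = 4 - 146/(-87) = 4 - 146*(-1)/87 = 4 - 1*(-146/87) = 4 + 146/87 = 494/87 ≈ 5.6782)
90*(-130) + U = 90*(-130) + 494/87 = -11700 + 494/87 = -1017406/87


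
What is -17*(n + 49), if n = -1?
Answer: -816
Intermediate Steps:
-17*(n + 49) = -17*(-1 + 49) = -17*48 = -816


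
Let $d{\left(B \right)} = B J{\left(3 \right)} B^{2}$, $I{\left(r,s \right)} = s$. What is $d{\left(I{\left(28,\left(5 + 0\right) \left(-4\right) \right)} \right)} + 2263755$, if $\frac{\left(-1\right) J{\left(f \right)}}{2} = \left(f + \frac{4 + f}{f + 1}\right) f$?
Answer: $2491755$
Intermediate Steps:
$J{\left(f \right)} = - 2 f \left(f + \frac{4 + f}{1 + f}\right)$ ($J{\left(f \right)} = - 2 \left(f + \frac{4 + f}{f + 1}\right) f = - 2 \left(f + \frac{4 + f}{1 + f}\right) f = - 2 f \left(f + \frac{4 + f}{1 + f}\right)$)
$d{\left(B \right)} = - \frac{57 B^{3}}{2}$ ($d{\left(B \right)} = B \left(-2\right) 3 \frac{1}{1 + 3} \left(4 + 3^{2} + 2 \cdot 3\right) B^{2} = B \left(-2\right) 3 \cdot \frac{1}{4} \left(4 + 9 + 6\right) B^{2} = B \left(-2\right) 3 \cdot \frac{1}{4} \cdot 19 B^{2} = B \left(- \frac{57 B^{2}}{2}\right) = - \frac{57 B^{3}}{2}$)
$d{\left(I{\left(28,\left(5 + 0\right) \left(-4\right) \right)} \right)} + 2263755 = - \frac{57 \left(\left(5 + 0\right) \left(-4\right)\right)^{3}}{2} + 2263755 = - \frac{57 \left(5 \left(-4\right)\right)^{3}}{2} + 2263755 = - \frac{57 \left(-20\right)^{3}}{2} + 2263755 = \left(- \frac{57}{2}\right) \left(-8000\right) + 2263755 = 228000 + 2263755 = 2491755$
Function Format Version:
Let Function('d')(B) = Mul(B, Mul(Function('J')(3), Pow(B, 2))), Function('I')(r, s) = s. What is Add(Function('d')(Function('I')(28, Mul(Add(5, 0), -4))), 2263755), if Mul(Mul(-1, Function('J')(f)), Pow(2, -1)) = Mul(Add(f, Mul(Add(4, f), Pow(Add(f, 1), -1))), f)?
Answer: 2491755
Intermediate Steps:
Function('J')(f) = Mul(-2, f, Add(f, Mul(Pow(Add(1, f), -1), Add(4, f)))) (Function('J')(f) = Mul(-2, Mul(Add(f, Mul(Add(4, f), Pow(Add(f, 1), -1))), f)) = Mul(-2, Mul(Add(f, Mul(Add(4, f), Pow(Add(1, f), -1))), f)) = Mul(-2, Mul(Add(f, Mul(Pow(Add(1, f), -1), Add(4, f))), f)) = Mul(-2, Mul(f, Add(f, Mul(Pow(Add(1, f), -1), Add(4, f))))) = Mul(-2, f, Add(f, Mul(Pow(Add(1, f), -1), Add(4, f)))))
Function('d')(B) = Mul(Rational(-57, 2), Pow(B, 3)) (Function('d')(B) = Mul(B, Mul(Mul(-2, 3, Pow(Add(1, 3), -1), Add(4, Pow(3, 2), Mul(2, 3))), Pow(B, 2))) = Mul(B, Mul(Mul(-2, 3, Pow(4, -1), Add(4, 9, 6)), Pow(B, 2))) = Mul(B, Mul(Mul(-2, 3, Rational(1, 4), 19), Pow(B, 2))) = Mul(B, Mul(Rational(-57, 2), Pow(B, 2))) = Mul(Rational(-57, 2), Pow(B, 3)))
Add(Function('d')(Function('I')(28, Mul(Add(5, 0), -4))), 2263755) = Add(Mul(Rational(-57, 2), Pow(Mul(Add(5, 0), -4), 3)), 2263755) = Add(Mul(Rational(-57, 2), Pow(Mul(5, -4), 3)), 2263755) = Add(Mul(Rational(-57, 2), Pow(-20, 3)), 2263755) = Add(Mul(Rational(-57, 2), -8000), 2263755) = Add(228000, 2263755) = 2491755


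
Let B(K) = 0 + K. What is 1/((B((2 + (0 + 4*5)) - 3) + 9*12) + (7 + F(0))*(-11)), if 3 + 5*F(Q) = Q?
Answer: 5/283 ≈ 0.017668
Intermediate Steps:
F(Q) = -3/5 + Q/5
B(K) = K
1/((B((2 + (0 + 4*5)) - 3) + 9*12) + (7 + F(0))*(-11)) = 1/((((2 + (0 + 4*5)) - 3) + 9*12) + (7 + (-3/5 + (1/5)*0))*(-11)) = 1/((((2 + (0 + 20)) - 3) + 108) + (7 + (-3/5 + 0))*(-11)) = 1/((((2 + 20) - 3) + 108) + (7 - 3/5)*(-11)) = 1/(((22 - 3) + 108) + (32/5)*(-11)) = 1/((19 + 108) - 352/5) = 1/(127 - 352/5) = 1/(283/5) = 5/283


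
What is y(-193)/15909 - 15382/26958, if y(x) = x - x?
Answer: -7691/13479 ≈ -0.57059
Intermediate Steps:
y(x) = 0
y(-193)/15909 - 15382/26958 = 0/15909 - 15382/26958 = 0*(1/15909) - 15382*1/26958 = 0 - 7691/13479 = -7691/13479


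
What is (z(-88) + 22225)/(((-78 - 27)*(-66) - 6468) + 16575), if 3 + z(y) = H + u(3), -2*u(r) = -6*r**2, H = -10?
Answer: 2471/1893 ≈ 1.3053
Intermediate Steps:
u(r) = 3*r**2 (u(r) = -(-3)*r**2 = 3*r**2)
z(y) = 14 (z(y) = -3 + (-10 + 3*3**2) = -3 + (-10 + 3*9) = -3 + (-10 + 27) = -3 + 17 = 14)
(z(-88) + 22225)/(((-78 - 27)*(-66) - 6468) + 16575) = (14 + 22225)/(((-78 - 27)*(-66) - 6468) + 16575) = 22239/((-105*(-66) - 6468) + 16575) = 22239/((6930 - 6468) + 16575) = 22239/(462 + 16575) = 22239/17037 = 22239*(1/17037) = 2471/1893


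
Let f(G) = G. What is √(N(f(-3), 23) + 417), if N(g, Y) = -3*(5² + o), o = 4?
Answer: √330 ≈ 18.166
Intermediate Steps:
N(g, Y) = -87 (N(g, Y) = -3*(5² + 4) = -3*(25 + 4) = -3*29 = -87)
√(N(f(-3), 23) + 417) = √(-87 + 417) = √330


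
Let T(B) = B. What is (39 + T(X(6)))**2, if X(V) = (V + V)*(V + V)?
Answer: 33489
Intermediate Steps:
X(V) = 4*V**2 (X(V) = (2*V)*(2*V) = 4*V**2)
(39 + T(X(6)))**2 = (39 + 4*6**2)**2 = (39 + 4*36)**2 = (39 + 144)**2 = 183**2 = 33489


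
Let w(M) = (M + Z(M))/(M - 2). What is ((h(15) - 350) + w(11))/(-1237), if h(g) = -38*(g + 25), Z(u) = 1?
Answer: 5606/3711 ≈ 1.5106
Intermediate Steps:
w(M) = (1 + M)/(-2 + M) (w(M) = (M + 1)/(M - 2) = (1 + M)/(-2 + M))
h(g) = -950 - 38*g (h(g) = -38*(25 + g) = -950 - 38*g)
((h(15) - 350) + w(11))/(-1237) = (((-950 - 38*15) - 350) + (1 + 11)/(-2 + 11))/(-1237) = (((-950 - 570) - 350) + 12/9)*(-1/1237) = ((-1520 - 350) + (⅑)*12)*(-1/1237) = (-1870 + 4/3)*(-1/1237) = -5606/3*(-1/1237) = 5606/3711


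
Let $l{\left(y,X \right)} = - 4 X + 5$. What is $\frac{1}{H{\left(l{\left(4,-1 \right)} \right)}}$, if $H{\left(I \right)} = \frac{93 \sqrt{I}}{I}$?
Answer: $\frac{1}{31} \approx 0.032258$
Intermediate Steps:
$l{\left(y,X \right)} = 5 - 4 X$
$H{\left(I \right)} = \frac{93}{\sqrt{I}}$
$\frac{1}{H{\left(l{\left(4,-1 \right)} \right)}} = \frac{1}{93 \frac{1}{\sqrt{5 - -4}}} = \frac{1}{93 \frac{1}{\sqrt{5 + 4}}} = \frac{1}{93 \frac{1}{\sqrt{9}}} = \frac{1}{93 \cdot \frac{1}{3}} = \frac{1}{31}$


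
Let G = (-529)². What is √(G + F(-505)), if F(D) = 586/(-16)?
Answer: 9*√55270/4 ≈ 528.97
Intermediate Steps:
F(D) = -293/8 (F(D) = 586*(-1/16) = -293/8)
G = 279841
√(G + F(-505)) = √(279841 - 293/8) = √(2238435/8) = 9*√55270/4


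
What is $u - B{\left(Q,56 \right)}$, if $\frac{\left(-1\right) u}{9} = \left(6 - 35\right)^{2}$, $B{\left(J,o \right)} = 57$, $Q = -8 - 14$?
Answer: $-7626$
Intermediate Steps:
$Q = -22$ ($Q = -8 - 14 = -22$)
$u = -7569$ ($u = - 9 \left(6 - 35\right)^{2} = - 9 \left(-29\right)^{2} = \left(-9\right) 841 = -7569$)
$u - B{\left(Q,56 \right)} = -7569 - 57 = -7626$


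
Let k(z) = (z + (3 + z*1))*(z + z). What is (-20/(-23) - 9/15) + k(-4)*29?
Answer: 133431/115 ≈ 1160.3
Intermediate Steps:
k(z) = 2*z*(3 + 2*z) (k(z) = (z + (3 + z))*(2*z) = (3 + 2*z)*(2*z) = 2*z*(3 + 2*z))
(-20/(-23) - 9/15) + k(-4)*29 = (-20/(-23) - 9/15) + (2*(-4)*(3 + 2*(-4)))*29 = (-20*(-1/23) - 9*1/15) + (2*(-4)*(3 - 8))*29 = (20/23 - ⅗) + (2*(-4)*(-5))*29 = 31/115 + 40*29 = 31/115 + 1160 = 133431/115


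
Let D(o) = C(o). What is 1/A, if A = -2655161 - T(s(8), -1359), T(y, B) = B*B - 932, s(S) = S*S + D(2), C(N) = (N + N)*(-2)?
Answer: -1/4501110 ≈ -2.2217e-7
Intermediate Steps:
C(N) = -4*N (C(N) = (2*N)*(-2) = -4*N)
D(o) = -4*o
s(S) = -8 + S**2 (s(S) = S*S - 4*2 = S**2 - 8 = -8 + S**2)
T(y, B) = -932 + B**2 (T(y, B) = B**2 - 932 = -932 + B**2)
A = -4501110 (A = -2655161 - (-932 + (-1359)**2) = -2655161 - (-932 + 1846881) = -2655161 - 1*1845949 = -2655161 - 1845949 = -4501110)
1/A = 1/(-4501110) = -1/4501110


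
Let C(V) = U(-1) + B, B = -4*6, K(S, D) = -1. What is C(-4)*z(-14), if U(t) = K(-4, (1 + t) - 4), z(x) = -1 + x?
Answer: 375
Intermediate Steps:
U(t) = -1
B = -24
C(V) = -25 (C(V) = -1 - 24 = -25)
C(-4)*z(-14) = -25*(-1 - 14) = -25*(-15) = 375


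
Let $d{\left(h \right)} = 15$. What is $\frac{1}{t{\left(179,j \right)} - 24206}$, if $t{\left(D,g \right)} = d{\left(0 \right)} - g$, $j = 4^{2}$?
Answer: $- \frac{1}{24207} \approx -4.131 \cdot 10^{-5}$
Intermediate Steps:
$j = 16$
$t{\left(D,g \right)} = 15 - g$
$\frac{1}{t{\left(179,j \right)} - 24206} = \frac{1}{\left(15 - 16\right) - 24206} = \frac{1}{-1 - 24206} = \frac{1}{-24207} = - \frac{1}{24207}$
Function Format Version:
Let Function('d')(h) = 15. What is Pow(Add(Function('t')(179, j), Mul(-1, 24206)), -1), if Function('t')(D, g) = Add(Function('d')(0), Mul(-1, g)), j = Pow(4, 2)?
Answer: Rational(-1, 24207) ≈ -4.1310e-5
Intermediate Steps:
j = 16
Function('t')(D, g) = Add(15, Mul(-1, g))
Pow(Add(Function('t')(179, j), Mul(-1, 24206)), -1) = Pow(Add(Add(15, Mul(-1, 16)), Mul(-1, 24206)), -1) = Pow(Add(Add(15, -16), -24206), -1) = Pow(Add(-1, -24206), -1) = Pow(-24207, -1) = Rational(-1, 24207)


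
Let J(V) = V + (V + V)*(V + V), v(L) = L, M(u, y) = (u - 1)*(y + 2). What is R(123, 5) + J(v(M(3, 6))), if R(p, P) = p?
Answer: 1163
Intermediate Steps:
M(u, y) = (-1 + u)*(2 + y)
J(V) = V + 4*V² (J(V) = V + (2*V)*(2*V) = V + 4*V²)
R(123, 5) + J(v(M(3, 6))) = 123 + (-2 - 1*6 + 2*3 + 3*6)*(1 + 4*(-2 - 1*6 + 2*3 + 3*6)) = 123 + (-2 - 6 + 6 + 18)*(1 + 4*(-2 - 6 + 6 + 18)) = 123 + 16*(1 + 4*16) = 123 + 16*(1 + 64) = 123 + 16*65 = 123 + 1040 = 1163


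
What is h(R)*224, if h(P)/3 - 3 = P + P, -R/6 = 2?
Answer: -14112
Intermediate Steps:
R = -12 (R = -6*2 = -12)
h(P) = 9 + 6*P (h(P) = 9 + 3*(P + P) = 9 + 3*(2*P) = 9 + 6*P)
h(R)*224 = (9 + 6*(-12))*224 = (9 - 72)*224 = -63*224 = -14112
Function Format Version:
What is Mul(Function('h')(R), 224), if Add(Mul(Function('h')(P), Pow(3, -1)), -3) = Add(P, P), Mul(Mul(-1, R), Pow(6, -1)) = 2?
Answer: -14112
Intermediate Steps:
R = -12 (R = Mul(-6, 2) = -12)
Function('h')(P) = Add(9, Mul(6, P)) (Function('h')(P) = Add(9, Mul(3, Add(P, P))) = Add(9, Mul(3, Mul(2, P))) = Add(9, Mul(6, P)))
Mul(Function('h')(R), 224) = Mul(Add(9, Mul(6, -12)), 224) = Mul(Add(9, -72), 224) = Mul(-63, 224) = -14112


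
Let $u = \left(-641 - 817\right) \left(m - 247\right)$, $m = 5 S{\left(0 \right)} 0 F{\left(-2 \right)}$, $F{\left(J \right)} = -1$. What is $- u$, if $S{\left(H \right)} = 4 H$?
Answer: $-360126$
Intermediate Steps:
$m = 0$ ($m = 5 \cdot 4 \cdot 0 \cdot 0 \left(-1\right) = 5 \cdot 0 \cdot 0 = 0 \cdot 0 = 0$)
$u = 360126$ ($u = \left(-641 - 817\right) \left(0 - 247\right) = - 1458 \left(0 - 247\right) = \left(-1458\right) \left(-247\right) = 360126$)
$- u = \left(-1\right) 360126 = -360126$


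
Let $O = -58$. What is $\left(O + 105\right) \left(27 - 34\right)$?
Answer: $-329$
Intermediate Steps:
$\left(O + 105\right) \left(27 - 34\right) = \left(-58 + 105\right) \left(27 - 34\right) = 47 \left(27 - 34\right) = 47 \left(-7\right) = -329$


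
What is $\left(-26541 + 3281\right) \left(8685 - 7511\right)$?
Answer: $-27307240$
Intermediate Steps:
$\left(-26541 + 3281\right) \left(8685 - 7511\right) = - 23260 \left(8685 - 7511\right) = \left(-23260\right) 1174 = -27307240$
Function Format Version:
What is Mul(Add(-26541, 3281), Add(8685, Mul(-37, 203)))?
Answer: -27307240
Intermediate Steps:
Mul(Add(-26541, 3281), Add(8685, Mul(-37, 203))) = Mul(-23260, Add(8685, -7511)) = Mul(-23260, 1174) = -27307240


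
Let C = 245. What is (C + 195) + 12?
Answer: 452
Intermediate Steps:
(C + 195) + 12 = (245 + 195) + 12 = 440 + 12 = 452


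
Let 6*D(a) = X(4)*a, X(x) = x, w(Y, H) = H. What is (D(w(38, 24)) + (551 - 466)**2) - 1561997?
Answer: -1554756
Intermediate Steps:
D(a) = 2*a/3 (D(a) = (4*a)/6 = 2*a/3)
(D(w(38, 24)) + (551 - 466)**2) - 1561997 = ((2/3)*24 + (551 - 466)**2) - 1561997 = (16 + 85**2) - 1561997 = (16 + 7225) - 1561997 = 7241 - 1561997 = -1554756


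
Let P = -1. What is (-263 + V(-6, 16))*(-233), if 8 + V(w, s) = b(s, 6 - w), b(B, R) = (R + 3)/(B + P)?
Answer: 62910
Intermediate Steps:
b(B, R) = (3 + R)/(-1 + B) (b(B, R) = (R + 3)/(B - 1) = (3 + R)/(-1 + B))
V(w, s) = -8 + (9 - w)/(-1 + s) (V(w, s) = -8 + (3 + (6 - w))/(-1 + s) = -8 + (9 - w)/(-1 + s))
(-263 + V(-6, 16))*(-233) = (-263 + (17 - 1*(-6) - 8*16)/(-1 + 16))*(-233) = (-263 + (17 + 6 - 128)/15)*(-233) = (-263 + (1/15)*(-105))*(-233) = (-263 - 7)*(-233) = -270*(-233) = 62910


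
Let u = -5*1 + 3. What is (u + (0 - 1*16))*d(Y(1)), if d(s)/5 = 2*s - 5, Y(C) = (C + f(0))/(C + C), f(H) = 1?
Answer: 270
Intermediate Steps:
Y(C) = (1 + C)/(2*C) (Y(C) = (C + 1)/(C + C) = (1 + C)/((2*C)) = (1 + C)*(1/(2*C)) = (1 + C)/(2*C))
u = -2 (u = -5 + 3 = -2)
d(s) = -25 + 10*s (d(s) = 5*(2*s - 5) = 5*(-5 + 2*s) = -25 + 10*s)
(u + (0 - 1*16))*d(Y(1)) = (-2 + (0 - 1*16))*(-25 + 10*((½)*(1 + 1)/1)) = (-2 + (0 - 16))*(-25 + 10*((½)*1*2)) = (-2 - 16)*(-25 + 10*1) = -18*(-25 + 10) = -18*(-15) = 270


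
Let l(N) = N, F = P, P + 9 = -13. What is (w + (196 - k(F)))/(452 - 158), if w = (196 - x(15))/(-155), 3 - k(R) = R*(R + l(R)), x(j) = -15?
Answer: 89872/22785 ≈ 3.9444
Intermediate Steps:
P = -22 (P = -9 - 13 = -22)
F = -22
k(R) = 3 - 2*R² (k(R) = 3 - R*(R + R) = 3 - R*2*R = 3 - 2*R²)
w = -211/155 (w = (196 - 1*(-15))/(-155) = (196 + 15)*(-1/155) = 211*(-1/155) = -211/155 ≈ -1.3613)
(w + (196 - k(F)))/(452 - 158) = (-211/155 + (196 - (3 - 2*(-22)²)))/(452 - 158) = (-211/155 + (196 - (3 - 2*484)))/294 = (-211/155 + (196 - (3 - 968)))*(1/294) = (-211/155 + (196 - 1*(-965)))*(1/294) = (-211/155 + (196 + 965))*(1/294) = (-211/155 + 1161)*(1/294) = (179744/155)*(1/294) = 89872/22785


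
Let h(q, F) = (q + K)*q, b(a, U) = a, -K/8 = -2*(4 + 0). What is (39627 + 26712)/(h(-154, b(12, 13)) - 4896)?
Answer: 2457/332 ≈ 7.4006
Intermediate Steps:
K = 64 (K = -(-16)*(4 + 0) = -(-16)*4 = -8*(-8) = 64)
h(q, F) = q*(64 + q) (h(q, F) = (q + 64)*q = (64 + q)*q = q*(64 + q))
(39627 + 26712)/(h(-154, b(12, 13)) - 4896) = (39627 + 26712)/(-154*(64 - 154) - 4896) = 66339/(-154*(-90) - 4896) = 66339/(13860 - 4896) = 66339/8964 = 66339*(1/8964) = 2457/332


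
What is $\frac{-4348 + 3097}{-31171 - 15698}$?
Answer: $\frac{417}{15623} \approx 0.026691$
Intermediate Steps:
$\frac{-4348 + 3097}{-31171 - 15698} = - \frac{1251}{-46869} = \left(-1251\right) \left(- \frac{1}{46869}\right) = \frac{417}{15623}$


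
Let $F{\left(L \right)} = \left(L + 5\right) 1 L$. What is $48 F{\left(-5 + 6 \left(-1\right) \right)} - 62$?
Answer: $3106$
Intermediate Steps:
$F{\left(L \right)} = L \left(5 + L\right)$ ($F{\left(L \right)} = \left(5 + L\right) L = L \left(5 + L\right)$)
$48 F{\left(-5 + 6 \left(-1\right) \right)} - 62 = 48 \left(-5 + 6 \left(-1\right)\right) \left(5 + \left(-5 + 6 \left(-1\right)\right)\right) - 62 = 48 \left(-5 - 6\right) \left(5 - 11\right) - 62 = 48 \left(- 11 \left(5 - 11\right)\right) - 62 = 48 \left(\left(-11\right) \left(-6\right)\right) - 62 = 48 \cdot 66 - 62 = 3168 - 62 = 3106$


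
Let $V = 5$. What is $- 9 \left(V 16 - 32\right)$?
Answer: $-432$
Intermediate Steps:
$- 9 \left(V 16 - 32\right) = - 9 \left(5 \cdot 16 - 32\right) = - 9 \left(80 - 32\right) = \left(-9\right) 48 = -432$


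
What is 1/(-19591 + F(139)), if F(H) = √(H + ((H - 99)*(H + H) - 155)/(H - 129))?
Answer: -39182/767612091 - √4942/767612091 ≈ -5.1136e-5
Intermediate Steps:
F(H) = √(H + (-155 + 2*H*(-99 + H))/(-129 + H)) (F(H) = √(H + ((-99 + H)*(2*H) - 155)/(-129 + H)) = √(H + (2*H*(-99 + H) - 155)/(-129 + H)) = √(H + (-155 + 2*H*(-99 + H))/(-129 + H)))
1/(-19591 + F(139)) = 1/(-19591 + √((-155 - 327*139 + 3*139²)/(-129 + 139))) = 1/(-19591 + √((-155 - 45453 + 3*19321)/10)) = 1/(-19591 + √((-155 - 45453 + 57963)/10)) = 1/(-19591 + √((⅒)*12355)) = 1/(-19591 + √(2471/2)) = 1/(-19591 + √4942/2)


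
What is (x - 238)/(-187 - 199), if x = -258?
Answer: 248/193 ≈ 1.2850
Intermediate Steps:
(x - 238)/(-187 - 199) = (-258 - 238)/(-187 - 199) = -496/(-386) = -496*(-1/386) = 248/193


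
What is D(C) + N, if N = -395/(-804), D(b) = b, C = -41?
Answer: -32569/804 ≈ -40.509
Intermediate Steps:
N = 395/804 (N = -395*(-1/804) = 395/804 ≈ 0.49129)
D(C) + N = -41 + 395/804 = -32569/804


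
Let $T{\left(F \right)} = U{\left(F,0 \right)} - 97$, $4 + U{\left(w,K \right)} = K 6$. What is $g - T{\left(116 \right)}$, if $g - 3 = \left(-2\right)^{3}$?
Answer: $96$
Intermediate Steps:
$g = -5$ ($g = 3 + \left(-2\right)^{3} = 3 - 8 = -5$)
$U{\left(w,K \right)} = -4 + 6 K$ ($U{\left(w,K \right)} = -4 + K 6 = -4 + 6 K$)
$T{\left(F \right)} = -101$ ($T{\left(F \right)} = \left(-4 + 6 \cdot 0\right) - 97 = \left(-4 + 0\right) - 97 = -4 - 97 = -101$)
$g - T{\left(116 \right)} = -5 - -101 = -5 + 101 = 96$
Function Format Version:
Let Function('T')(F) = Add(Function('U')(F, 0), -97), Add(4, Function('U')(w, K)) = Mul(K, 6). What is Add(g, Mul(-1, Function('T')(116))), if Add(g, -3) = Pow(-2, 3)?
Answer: 96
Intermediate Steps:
g = -5 (g = Add(3, Pow(-2, 3)) = Add(3, -8) = -5)
Function('U')(w, K) = Add(-4, Mul(6, K)) (Function('U')(w, K) = Add(-4, Mul(K, 6)) = Add(-4, Mul(6, K)))
Function('T')(F) = -101 (Function('T')(F) = Add(Add(-4, Mul(6, 0)), -97) = Add(Add(-4, 0), -97) = Add(-4, -97) = -101)
Add(g, Mul(-1, Function('T')(116))) = Add(-5, Mul(-1, -101)) = Add(-5, 101) = 96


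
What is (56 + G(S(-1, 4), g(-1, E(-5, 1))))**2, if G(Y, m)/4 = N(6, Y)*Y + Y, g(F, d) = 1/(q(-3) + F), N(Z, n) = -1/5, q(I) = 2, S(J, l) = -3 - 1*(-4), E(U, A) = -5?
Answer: 87616/25 ≈ 3504.6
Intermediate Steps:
S(J, l) = 1 (S(J, l) = -3 + 4 = 1)
N(Z, n) = -1/5 (N(Z, n) = -1*1/5 = -1/5)
g(F, d) = 1/(2 + F)
G(Y, m) = 16*Y/5 (G(Y, m) = 4*(-Y/5 + Y) = 4*(4*Y/5) = 16*Y/5)
(56 + G(S(-1, 4), g(-1, E(-5, 1))))**2 = (56 + (16/5)*1)**2 = (56 + 16/5)**2 = (296/5)**2 = 87616/25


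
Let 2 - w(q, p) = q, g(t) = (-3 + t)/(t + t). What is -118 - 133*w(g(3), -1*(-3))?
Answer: -384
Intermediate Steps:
g(t) = (-3 + t)/(2*t) (g(t) = (-3 + t)/((2*t)) = (-3 + t)*(1/(2*t)) = (-3 + t)/(2*t))
w(q, p) = 2 - q
-118 - 133*w(g(3), -1*(-3)) = -118 - 133*(2 - (-3 + 3)/(2*3)) = -118 - 133*(2 - 0/(2*3)) = -118 - 133*(2 - 1*0) = -118 - 133*(2 + 0) = -118 - 133*2 = -118 - 266 = -384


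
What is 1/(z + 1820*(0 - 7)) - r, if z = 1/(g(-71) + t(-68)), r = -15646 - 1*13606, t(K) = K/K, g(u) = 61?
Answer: 23105540446/789879 ≈ 29252.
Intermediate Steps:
t(K) = 1
r = -29252 (r = -15646 - 13606 = -29252)
z = 1/62 (z = 1/(61 + 1) = 1/62 ≈ 0.016129)
1/(z + 1820*(0 - 7)) - r = 1/(1/62 + 1820*(0 - 7)) - 1*(-29252) = 1/(1/62 + 1820*(-7)) + 29252 = 1/(1/62 - 12740) + 29252 = 1/(-789879/62) + 29252 = -62/789879 + 29252 = 23105540446/789879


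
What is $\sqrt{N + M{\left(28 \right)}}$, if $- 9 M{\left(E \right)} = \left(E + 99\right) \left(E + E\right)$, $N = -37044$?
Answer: $\frac{2 i \sqrt{85127}}{3} \approx 194.51 i$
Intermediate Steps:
$M{\left(E \right)} = - \frac{2 E \left(99 + E\right)}{9}$ ($M{\left(E \right)} = - \frac{\left(E + 99\right) \left(E + E\right)}{9} = - \frac{\left(99 + E\right) 2 E}{9} = - \frac{2 E \left(99 + E\right)}{9}$)
$\sqrt{N + M{\left(28 \right)}} = \sqrt{-37044 - \frac{56 \left(99 + 28\right)}{9}} = \sqrt{-37044 - \frac{56}{9} \cdot 127} = \sqrt{-37044 - \frac{7112}{9}} = \sqrt{- \frac{340508}{9}} = \frac{2 i \sqrt{85127}}{3}$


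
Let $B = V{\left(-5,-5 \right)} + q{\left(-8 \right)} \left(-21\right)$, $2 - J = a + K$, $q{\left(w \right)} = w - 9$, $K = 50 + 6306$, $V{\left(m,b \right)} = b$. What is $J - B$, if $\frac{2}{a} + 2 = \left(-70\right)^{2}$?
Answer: $- \frac{16422995}{2449} \approx -6706.0$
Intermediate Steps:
$K = 6356$
$q{\left(w \right)} = -9 + w$
$a = \frac{1}{2449}$ ($a = \frac{2}{-2 + \left(-70\right)^{2}} = \frac{2}{-2 + 4900} = \frac{2}{4898} = 2 \cdot \frac{1}{4898} = \frac{1}{2449} \approx 0.00040833$)
$J = - \frac{15560947}{2449}$ ($J = 2 - \left(\frac{1}{2449} + 6356\right) = 2 - \frac{15565845}{2449} = - \frac{15560947}{2449} \approx -6354.0$)
$B = 352$ ($B = -5 + \left(-9 - 8\right) \left(-21\right) = -5 - -357 = -5 + 357 = 352$)
$J - B = - \frac{15560947}{2449} - 352 = - \frac{16422995}{2449}$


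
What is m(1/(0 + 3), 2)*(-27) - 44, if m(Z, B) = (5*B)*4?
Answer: -1124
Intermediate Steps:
m(Z, B) = 20*B
m(1/(0 + 3), 2)*(-27) - 44 = (20*2)*(-27) - 44 = 40*(-27) - 44 = -1080 - 44 = -1124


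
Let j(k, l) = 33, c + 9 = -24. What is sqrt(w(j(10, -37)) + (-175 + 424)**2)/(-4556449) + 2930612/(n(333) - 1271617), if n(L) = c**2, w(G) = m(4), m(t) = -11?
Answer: -732653/317632 - sqrt(61990)/4556449 ≈ -2.3067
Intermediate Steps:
c = -33 (c = -9 - 24 = -33)
w(G) = -11
n(L) = 1089 (n(L) = (-33)**2 = 1089)
sqrt(w(j(10, -37)) + (-175 + 424)**2)/(-4556449) + 2930612/(n(333) - 1271617) = sqrt(-11 + (-175 + 424)**2)/(-4556449) + 2930612/(1089 - 1271617) = sqrt(-11 + 249**2)*(-1/4556449) + 2930612/(-1270528) = sqrt(-11 + 62001)*(-1/4556449) + 2930612*(-1/1270528) = sqrt(61990)*(-1/4556449) - 732653/317632 = -sqrt(61990)/4556449 - 732653/317632 = -732653/317632 - sqrt(61990)/4556449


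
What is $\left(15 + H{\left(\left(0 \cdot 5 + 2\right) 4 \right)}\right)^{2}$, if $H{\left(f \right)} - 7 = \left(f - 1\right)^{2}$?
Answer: $5041$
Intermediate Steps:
$H{\left(f \right)} = 7 + \left(-1 + f\right)^{2}$ ($H{\left(f \right)} = 7 + \left(f - 1\right)^{2} = 7 + \left(-1 + f\right)^{2}$)
$\left(15 + H{\left(\left(0 \cdot 5 + 2\right) 4 \right)}\right)^{2} = \left(15 + \left(7 + \left(-1 + \left(0 \cdot 5 + 2\right) 4\right)^{2}\right)\right)^{2} = \left(15 + \left(7 + \left(-1 + \left(0 + 2\right) 4\right)^{2}\right)\right)^{2} = \left(15 + \left(7 + \left(-1 + 2 \cdot 4\right)^{2}\right)\right)^{2} = \left(15 + \left(7 + \left(-1 + 8\right)^{2}\right)\right)^{2} = \left(15 + \left(7 + 7^{2}\right)\right)^{2} = \left(15 + \left(7 + 49\right)\right)^{2} = \left(15 + 56\right)^{2} = 71^{2} = 5041$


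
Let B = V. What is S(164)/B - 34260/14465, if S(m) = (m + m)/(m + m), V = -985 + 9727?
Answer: -59897291/25290606 ≈ -2.3684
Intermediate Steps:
V = 8742
B = 8742
S(m) = 1 (S(m) = (2*m)/((2*m)) = (2*m)*(1/(2*m)) = 1)
S(164)/B - 34260/14465 = 1/8742 - 34260/14465 = 1*(1/8742) - 34260*1/14465 = 1/8742 - 6852/2893 = -59897291/25290606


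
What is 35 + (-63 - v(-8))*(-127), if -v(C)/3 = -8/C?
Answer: 7655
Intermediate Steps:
v(C) = 24/C (v(C) = -(-24)/C = 24/C)
35 + (-63 - v(-8))*(-127) = 35 + (-63 - 24/(-8))*(-127) = 35 + (-63 - 24*(-1)/8)*(-127) = 35 + (-63 - 1*(-3))*(-127) = 35 + (-63 + 3)*(-127) = 35 - 60*(-127) = 35 + 7620 = 7655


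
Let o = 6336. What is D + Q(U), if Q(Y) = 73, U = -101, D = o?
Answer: 6409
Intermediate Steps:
D = 6336
D + Q(U) = 6336 + 73 = 6409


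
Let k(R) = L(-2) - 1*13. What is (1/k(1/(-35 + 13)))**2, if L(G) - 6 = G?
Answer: 1/81 ≈ 0.012346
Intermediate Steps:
L(G) = 6 + G
k(R) = -9 (k(R) = (6 - 2) - 1*13 = 4 - 13 = -9)
(1/k(1/(-35 + 13)))**2 = (1/(-9))**2 = (-1/9)**2 = 1/81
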